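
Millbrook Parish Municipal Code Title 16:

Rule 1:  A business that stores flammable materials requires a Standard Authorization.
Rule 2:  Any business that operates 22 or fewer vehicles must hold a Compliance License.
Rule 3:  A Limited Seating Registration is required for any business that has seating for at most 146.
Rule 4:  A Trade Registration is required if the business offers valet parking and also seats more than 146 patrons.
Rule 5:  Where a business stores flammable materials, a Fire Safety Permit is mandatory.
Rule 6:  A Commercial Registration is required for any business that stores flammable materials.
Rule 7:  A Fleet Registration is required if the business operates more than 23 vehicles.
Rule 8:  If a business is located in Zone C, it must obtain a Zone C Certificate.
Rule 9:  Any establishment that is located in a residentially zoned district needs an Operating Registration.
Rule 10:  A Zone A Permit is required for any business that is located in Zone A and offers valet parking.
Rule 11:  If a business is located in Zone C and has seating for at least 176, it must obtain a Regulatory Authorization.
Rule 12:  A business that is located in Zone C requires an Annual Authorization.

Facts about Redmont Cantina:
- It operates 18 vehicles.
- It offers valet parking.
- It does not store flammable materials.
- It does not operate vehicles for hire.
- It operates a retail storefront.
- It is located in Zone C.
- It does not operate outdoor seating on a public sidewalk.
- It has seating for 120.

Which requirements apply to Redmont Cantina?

Rule 1: does not store flammable materials → Standard Authorization not required.
Rule 2: vehicles 18 ≤ 22 → Compliance License required.
Rule 3: seating 120 ≤ 146 → Limited Seating Registration required.
Rule 4: offers valet parking; seating 120 ≤ 146 → Trade Registration not required.
Rule 5: does not store flammable materials → Fire Safety Permit not required.
Rule 6: does not store flammable materials → Commercial Registration not required.
Rule 7: vehicles 18 ≤ 23 → Fleet Registration not required.
Rule 8: is located in Zone C → Zone C Certificate required.
Rule 9: is located in Zone C (not: is located in a residentially zoned district) → Operating Registration not required.
Rule 10: is located in Zone C (not: is located in Zone A); offers valet parking → Zone A Permit not required.
Rule 11: is located in Zone C; seating 120 < 176 → Regulatory Authorization not required.
Rule 12: is located in Zone C → Annual Authorization required.

Annual Authorization, Compliance License, Limited Seating Registration, Zone C Certificate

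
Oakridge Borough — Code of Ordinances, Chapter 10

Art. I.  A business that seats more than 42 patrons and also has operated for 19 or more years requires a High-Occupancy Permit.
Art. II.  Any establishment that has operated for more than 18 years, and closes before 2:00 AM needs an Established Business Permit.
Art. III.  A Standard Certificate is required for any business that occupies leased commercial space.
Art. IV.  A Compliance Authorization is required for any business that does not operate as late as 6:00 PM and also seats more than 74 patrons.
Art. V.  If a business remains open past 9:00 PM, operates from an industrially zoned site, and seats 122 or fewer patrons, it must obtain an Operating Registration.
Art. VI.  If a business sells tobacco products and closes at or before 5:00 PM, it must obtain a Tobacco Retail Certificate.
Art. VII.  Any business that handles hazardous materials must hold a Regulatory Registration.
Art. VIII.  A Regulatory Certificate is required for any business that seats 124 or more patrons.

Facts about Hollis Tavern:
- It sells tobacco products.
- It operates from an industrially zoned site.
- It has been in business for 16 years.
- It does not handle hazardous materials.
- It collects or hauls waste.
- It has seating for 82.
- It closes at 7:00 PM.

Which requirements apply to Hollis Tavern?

None

Art. I. seating 82 > 42; years in business 16 < 19 → High-Occupancy Permit not required.
Art. II. years in business 16 ≤ 18; closes 7:00 PM, at/before 2:00 AM → Established Business Permit not required.
Art. III. operates from an industrially zoned site (not: occupies leased commercial space) → Standard Certificate not required.
Art. IV. closes 7:00 PM, after 6:00 PM; seating 82 > 74 → Compliance Authorization not required.
Art. V. closes 7:00 PM, at/before 9:00 PM; operates from an industrially zoned site; seating 82 ≤ 122 → Operating Registration not required.
Art. VI. sells tobacco products; closes 7:00 PM, after 5:00 PM → Tobacco Retail Certificate not required.
Art. VII. does not handle hazardous materials → Regulatory Registration not required.
Art. VIII. seating 82 < 124 → Regulatory Certificate not required.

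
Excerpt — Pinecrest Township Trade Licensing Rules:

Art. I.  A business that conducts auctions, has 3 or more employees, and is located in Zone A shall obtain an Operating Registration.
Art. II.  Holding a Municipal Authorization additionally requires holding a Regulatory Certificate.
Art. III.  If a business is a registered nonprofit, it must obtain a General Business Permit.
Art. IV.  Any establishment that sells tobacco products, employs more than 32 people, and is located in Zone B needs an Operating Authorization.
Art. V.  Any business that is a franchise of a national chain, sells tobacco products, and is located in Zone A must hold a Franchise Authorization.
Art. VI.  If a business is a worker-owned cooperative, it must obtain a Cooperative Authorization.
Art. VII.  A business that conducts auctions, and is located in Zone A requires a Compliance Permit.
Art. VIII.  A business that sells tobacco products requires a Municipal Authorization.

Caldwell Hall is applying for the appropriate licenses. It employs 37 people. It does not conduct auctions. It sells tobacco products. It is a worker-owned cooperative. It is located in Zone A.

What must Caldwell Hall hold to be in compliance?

Cooperative Authorization, Municipal Authorization, Regulatory Certificate

Art. I. does not conduct auctions; employees 37 ≥ 3; is located in Zone A → Operating Registration not required.
Art. II. Municipal Authorization is required → Regulatory Certificate also required.
Art. III. is a worker-owned cooperative (not: is a registered nonprofit) → General Business Permit not required.
Art. IV. sells tobacco products; employees 37 > 32; is located in Zone A (not: is located in Zone B) → Operating Authorization not required.
Art. V. is a worker-owned cooperative (not: is a franchise of a national chain); sells tobacco products; is located in Zone A → Franchise Authorization not required.
Art. VI. is a worker-owned cooperative → Cooperative Authorization required.
Art. VII. does not conduct auctions; is located in Zone A → Compliance Permit not required.
Art. VIII. sells tobacco products → Municipal Authorization required.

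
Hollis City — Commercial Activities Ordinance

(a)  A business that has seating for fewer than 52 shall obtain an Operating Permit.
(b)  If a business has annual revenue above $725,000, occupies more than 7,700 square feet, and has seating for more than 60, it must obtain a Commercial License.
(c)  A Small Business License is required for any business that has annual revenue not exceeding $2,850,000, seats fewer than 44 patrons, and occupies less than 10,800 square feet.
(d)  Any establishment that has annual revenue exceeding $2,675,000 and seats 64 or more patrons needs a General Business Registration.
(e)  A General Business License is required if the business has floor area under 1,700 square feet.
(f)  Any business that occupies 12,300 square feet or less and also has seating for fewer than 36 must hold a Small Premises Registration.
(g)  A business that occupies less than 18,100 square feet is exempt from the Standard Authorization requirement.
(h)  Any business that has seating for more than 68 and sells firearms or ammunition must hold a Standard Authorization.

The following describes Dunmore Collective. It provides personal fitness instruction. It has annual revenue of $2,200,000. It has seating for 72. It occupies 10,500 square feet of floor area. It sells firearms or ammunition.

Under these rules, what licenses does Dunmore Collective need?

(a) seating 72 ≥ 52 → Operating Permit not required.
(b) revenue $2,200,000 > $725,000; floor area 10,500 square feet > 7,700 square feet; seating 72 > 60 → Commercial License required.
(c) revenue $2,200,000 ≤ $2,850,000; seating 72 ≥ 44; floor area 10,500 square feet < 10,800 square feet → Small Business License not required.
(d) revenue $2,200,000 ≤ $2,675,000; seating 72 ≥ 64 → General Business Registration not required.
(e) floor area 10,500 square feet ≥ 1,700 square feet → General Business License not required.
(f) floor area 10,500 square feet ≤ 12,300 square feet; seating 72 ≥ 36 → Small Premises Registration not required.
(g) floor area 10,500 square feet < 18,100 square feet → exempt from Standard Authorization.
(h) seating 72 > 68; sells firearms or ammunition → Standard Authorization required.

Commercial License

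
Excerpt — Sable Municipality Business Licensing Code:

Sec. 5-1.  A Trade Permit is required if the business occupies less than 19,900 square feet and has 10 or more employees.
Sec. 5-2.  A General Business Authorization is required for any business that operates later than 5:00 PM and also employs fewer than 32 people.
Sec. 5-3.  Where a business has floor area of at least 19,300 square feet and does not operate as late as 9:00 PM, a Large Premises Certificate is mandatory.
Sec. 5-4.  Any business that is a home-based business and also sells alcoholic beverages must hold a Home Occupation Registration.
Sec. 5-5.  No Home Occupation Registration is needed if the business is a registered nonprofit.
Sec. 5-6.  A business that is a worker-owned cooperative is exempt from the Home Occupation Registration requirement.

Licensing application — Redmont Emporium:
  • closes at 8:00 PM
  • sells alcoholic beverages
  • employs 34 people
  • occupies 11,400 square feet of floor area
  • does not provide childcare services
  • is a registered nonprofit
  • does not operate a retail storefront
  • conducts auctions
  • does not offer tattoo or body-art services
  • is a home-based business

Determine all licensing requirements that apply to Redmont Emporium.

Trade Permit

Sec. 5-1. floor area 11,400 square feet < 19,900 square feet; employees 34 ≥ 10 → Trade Permit required.
Sec. 5-2. closes 8:00 PM, after 5:00 PM; employees 34 ≥ 32 → General Business Authorization not required.
Sec. 5-3. floor area 11,400 square feet < 19,300 square feet; closes 8:00 PM, at/before 9:00 PM → Large Premises Certificate not required.
Sec. 5-4. is a home-based business; sells alcoholic beverages → Home Occupation Registration required.
Sec. 5-5. is a registered nonprofit → exempt from Home Occupation Registration.
Sec. 5-6. is a registered nonprofit (not: is a worker-owned cooperative) → Home Occupation Registration exemption does not apply.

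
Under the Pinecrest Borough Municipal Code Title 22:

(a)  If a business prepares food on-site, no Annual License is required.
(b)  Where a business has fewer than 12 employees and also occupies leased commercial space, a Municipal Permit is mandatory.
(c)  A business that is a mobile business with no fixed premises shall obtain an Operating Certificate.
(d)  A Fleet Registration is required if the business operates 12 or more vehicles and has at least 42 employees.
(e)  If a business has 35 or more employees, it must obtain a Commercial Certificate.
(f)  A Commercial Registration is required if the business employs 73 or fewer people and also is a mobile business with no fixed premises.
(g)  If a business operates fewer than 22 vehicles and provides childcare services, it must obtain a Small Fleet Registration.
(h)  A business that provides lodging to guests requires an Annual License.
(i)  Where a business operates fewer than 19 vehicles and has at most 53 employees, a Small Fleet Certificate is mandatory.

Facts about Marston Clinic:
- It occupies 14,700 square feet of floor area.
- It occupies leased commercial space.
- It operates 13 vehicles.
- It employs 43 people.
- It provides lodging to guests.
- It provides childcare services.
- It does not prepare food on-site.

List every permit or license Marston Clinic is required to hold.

Annual License, Commercial Certificate, Fleet Registration, Small Fleet Certificate, Small Fleet Registration

(a) does not prepare food on-site → Annual License exemption does not apply.
(b) employees 43 ≥ 12; occupies leased commercial space → Municipal Permit not required.
(c) occupies leased commercial space (not: is a mobile business with no fixed premises) → Operating Certificate not required.
(d) vehicles 13 ≥ 12; employees 43 ≥ 42 → Fleet Registration required.
(e) employees 43 ≥ 35 → Commercial Certificate required.
(f) employees 43 ≤ 73; occupies leased commercial space (not: is a mobile business with no fixed premises) → Commercial Registration not required.
(g) vehicles 13 < 22; provides childcare services → Small Fleet Registration required.
(h) provides lodging to guests → Annual License required.
(i) vehicles 13 < 19; employees 43 ≤ 53 → Small Fleet Certificate required.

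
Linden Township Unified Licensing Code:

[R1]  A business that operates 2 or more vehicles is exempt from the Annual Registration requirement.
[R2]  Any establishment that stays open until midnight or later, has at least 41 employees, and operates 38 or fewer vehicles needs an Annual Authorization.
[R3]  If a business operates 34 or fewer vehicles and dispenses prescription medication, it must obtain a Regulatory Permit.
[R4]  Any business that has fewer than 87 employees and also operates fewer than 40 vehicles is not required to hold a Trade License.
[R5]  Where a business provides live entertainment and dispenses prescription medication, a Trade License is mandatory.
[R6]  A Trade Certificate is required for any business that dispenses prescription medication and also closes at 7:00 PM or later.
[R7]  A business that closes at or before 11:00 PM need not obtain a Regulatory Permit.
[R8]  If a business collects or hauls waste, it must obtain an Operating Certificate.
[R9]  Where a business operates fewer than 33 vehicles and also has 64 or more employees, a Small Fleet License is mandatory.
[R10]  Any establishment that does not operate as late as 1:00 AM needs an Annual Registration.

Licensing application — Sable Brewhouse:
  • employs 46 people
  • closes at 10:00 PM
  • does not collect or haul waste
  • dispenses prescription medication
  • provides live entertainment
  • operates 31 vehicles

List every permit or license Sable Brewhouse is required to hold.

Trade Certificate

[R1] vehicles 31 ≥ 2 → exempt from Annual Registration.
[R2] closes 10:00 PM, at/before midnight; employees 46 ≥ 41; vehicles 31 ≤ 38 → Annual Authorization not required.
[R3] vehicles 31 ≤ 34; dispenses prescription medication → Regulatory Permit required.
[R4] employees 46 < 87; vehicles 31 < 40 → exempt from Trade License.
[R5] provides live entertainment; dispenses prescription medication → Trade License required.
[R6] dispenses prescription medication; closes 10:00 PM, after 7:00 PM → Trade Certificate required.
[R7] closes 10:00 PM, at/before 11:00 PM → exempt from Regulatory Permit.
[R8] does not collect or haul waste → Operating Certificate not required.
[R9] vehicles 31 < 33; employees 46 < 64 → Small Fleet License not required.
[R10] closes 10:00 PM, at/before 1:00 AM → Annual Registration required.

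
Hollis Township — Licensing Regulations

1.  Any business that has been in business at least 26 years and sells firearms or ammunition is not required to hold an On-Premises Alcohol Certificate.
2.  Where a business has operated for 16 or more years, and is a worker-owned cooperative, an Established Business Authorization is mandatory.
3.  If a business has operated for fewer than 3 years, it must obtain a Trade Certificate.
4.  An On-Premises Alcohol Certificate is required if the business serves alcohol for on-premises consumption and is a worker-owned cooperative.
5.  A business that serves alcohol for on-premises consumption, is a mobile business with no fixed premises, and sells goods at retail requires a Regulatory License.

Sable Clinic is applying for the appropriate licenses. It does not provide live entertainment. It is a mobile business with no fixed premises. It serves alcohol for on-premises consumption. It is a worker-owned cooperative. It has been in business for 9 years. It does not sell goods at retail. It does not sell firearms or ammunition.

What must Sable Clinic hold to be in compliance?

1. years in business 9 < 26; does not sell firearms or ammunition → On-Premises Alcohol Certificate exemption does not apply.
2. years in business 9 < 16; is a worker-owned cooperative → Established Business Authorization not required.
3. years in business 9 ≥ 3 → Trade Certificate not required.
4. serves alcohol for on-premises consumption; is a worker-owned cooperative → On-Premises Alcohol Certificate required.
5. serves alcohol for on-premises consumption; is a mobile business with no fixed premises; does not sell goods at retail → Regulatory License not required.

On-Premises Alcohol Certificate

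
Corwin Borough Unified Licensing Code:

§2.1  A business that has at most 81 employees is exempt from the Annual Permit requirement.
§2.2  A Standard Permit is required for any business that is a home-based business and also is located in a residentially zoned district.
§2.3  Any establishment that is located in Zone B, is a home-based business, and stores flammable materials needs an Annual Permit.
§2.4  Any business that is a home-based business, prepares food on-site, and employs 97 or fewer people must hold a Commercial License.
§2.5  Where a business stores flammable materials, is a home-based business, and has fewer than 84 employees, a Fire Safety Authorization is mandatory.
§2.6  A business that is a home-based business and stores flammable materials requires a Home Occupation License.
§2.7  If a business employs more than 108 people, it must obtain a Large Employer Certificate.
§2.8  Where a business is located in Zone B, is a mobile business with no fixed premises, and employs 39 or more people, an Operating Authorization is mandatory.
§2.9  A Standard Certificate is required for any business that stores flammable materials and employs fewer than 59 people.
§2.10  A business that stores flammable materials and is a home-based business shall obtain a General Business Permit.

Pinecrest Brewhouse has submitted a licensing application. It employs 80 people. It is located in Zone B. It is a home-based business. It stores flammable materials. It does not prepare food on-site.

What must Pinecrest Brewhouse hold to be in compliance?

§2.1 employees 80 ≤ 81 → exempt from Annual Permit.
§2.2 is a home-based business; is located in Zone B (not: is located in a residentially zoned district) → Standard Permit not required.
§2.3 is located in Zone B; is a home-based business; stores flammable materials → Annual Permit required.
§2.4 is a home-based business; does not prepare food on-site; employees 80 ≤ 97 → Commercial License not required.
§2.5 stores flammable materials; is a home-based business; employees 80 < 84 → Fire Safety Authorization required.
§2.6 is a home-based business; stores flammable materials → Home Occupation License required.
§2.7 employees 80 ≤ 108 → Large Employer Certificate not required.
§2.8 is located in Zone B; is a home-based business (not: is a mobile business with no fixed premises); employees 80 ≥ 39 → Operating Authorization not required.
§2.9 stores flammable materials; employees 80 ≥ 59 → Standard Certificate not required.
§2.10 stores flammable materials; is a home-based business → General Business Permit required.

Fire Safety Authorization, General Business Permit, Home Occupation License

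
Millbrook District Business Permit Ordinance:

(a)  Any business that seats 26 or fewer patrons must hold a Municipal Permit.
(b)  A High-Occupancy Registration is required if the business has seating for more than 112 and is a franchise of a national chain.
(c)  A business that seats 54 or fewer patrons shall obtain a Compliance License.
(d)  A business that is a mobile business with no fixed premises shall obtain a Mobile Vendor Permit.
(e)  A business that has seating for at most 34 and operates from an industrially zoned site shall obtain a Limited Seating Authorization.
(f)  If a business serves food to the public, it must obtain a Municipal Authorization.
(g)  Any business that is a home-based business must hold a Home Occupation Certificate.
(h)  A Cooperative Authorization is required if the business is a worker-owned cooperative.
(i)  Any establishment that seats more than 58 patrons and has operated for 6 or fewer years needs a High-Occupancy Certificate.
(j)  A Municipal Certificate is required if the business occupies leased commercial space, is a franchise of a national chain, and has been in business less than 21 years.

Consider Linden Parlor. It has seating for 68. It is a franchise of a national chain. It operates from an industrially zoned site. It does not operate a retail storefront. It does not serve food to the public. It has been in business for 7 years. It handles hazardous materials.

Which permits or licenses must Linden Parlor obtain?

None

(a) seating 68 > 26 → Municipal Permit not required.
(b) seating 68 ≤ 112; is a franchise of a national chain → High-Occupancy Registration not required.
(c) seating 68 > 54 → Compliance License not required.
(d) operates from an industrially zoned site (not: is a mobile business with no fixed premises) → Mobile Vendor Permit not required.
(e) seating 68 > 34; operates from an industrially zoned site → Limited Seating Authorization not required.
(f) does not serve food to the public → Municipal Authorization not required.
(g) operates from an industrially zoned site (not: is a home-based business) → Home Occupation Certificate not required.
(h) is a franchise of a national chain (not: is a worker-owned cooperative) → Cooperative Authorization not required.
(i) seating 68 > 58; years in business 7 > 6 → High-Occupancy Certificate not required.
(j) operates from an industrially zoned site (not: occupies leased commercial space); is a franchise of a national chain; years in business 7 < 21 → Municipal Certificate not required.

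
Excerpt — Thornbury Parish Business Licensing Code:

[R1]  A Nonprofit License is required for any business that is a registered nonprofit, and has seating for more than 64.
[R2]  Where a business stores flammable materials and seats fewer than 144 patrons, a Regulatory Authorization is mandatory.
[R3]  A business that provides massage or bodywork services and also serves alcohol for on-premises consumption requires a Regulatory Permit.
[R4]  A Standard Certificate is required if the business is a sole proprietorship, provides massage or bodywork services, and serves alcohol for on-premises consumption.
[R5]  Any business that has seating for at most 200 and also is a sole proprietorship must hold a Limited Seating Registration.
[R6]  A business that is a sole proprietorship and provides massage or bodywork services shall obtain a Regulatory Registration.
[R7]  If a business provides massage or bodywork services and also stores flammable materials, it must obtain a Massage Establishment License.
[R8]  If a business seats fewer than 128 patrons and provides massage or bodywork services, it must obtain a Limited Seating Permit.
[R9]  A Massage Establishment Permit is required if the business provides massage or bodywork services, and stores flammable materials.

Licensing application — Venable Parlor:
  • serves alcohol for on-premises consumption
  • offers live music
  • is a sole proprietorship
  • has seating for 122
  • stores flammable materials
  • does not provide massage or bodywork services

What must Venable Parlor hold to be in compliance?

Limited Seating Registration, Regulatory Authorization

[R1] is a sole proprietorship (not: is a registered nonprofit); seating 122 > 64 → Nonprofit License not required.
[R2] stores flammable materials; seating 122 < 144 → Regulatory Authorization required.
[R3] does not provide massage or bodywork services; serves alcohol for on-premises consumption → Regulatory Permit not required.
[R4] is a sole proprietorship; does not provide massage or bodywork services; serves alcohol for on-premises consumption → Standard Certificate not required.
[R5] seating 122 ≤ 200; is a sole proprietorship → Limited Seating Registration required.
[R6] is a sole proprietorship; does not provide massage or bodywork services → Regulatory Registration not required.
[R7] does not provide massage or bodywork services; stores flammable materials → Massage Establishment License not required.
[R8] seating 122 < 128; does not provide massage or bodywork services → Limited Seating Permit not required.
[R9] does not provide massage or bodywork services; stores flammable materials → Massage Establishment Permit not required.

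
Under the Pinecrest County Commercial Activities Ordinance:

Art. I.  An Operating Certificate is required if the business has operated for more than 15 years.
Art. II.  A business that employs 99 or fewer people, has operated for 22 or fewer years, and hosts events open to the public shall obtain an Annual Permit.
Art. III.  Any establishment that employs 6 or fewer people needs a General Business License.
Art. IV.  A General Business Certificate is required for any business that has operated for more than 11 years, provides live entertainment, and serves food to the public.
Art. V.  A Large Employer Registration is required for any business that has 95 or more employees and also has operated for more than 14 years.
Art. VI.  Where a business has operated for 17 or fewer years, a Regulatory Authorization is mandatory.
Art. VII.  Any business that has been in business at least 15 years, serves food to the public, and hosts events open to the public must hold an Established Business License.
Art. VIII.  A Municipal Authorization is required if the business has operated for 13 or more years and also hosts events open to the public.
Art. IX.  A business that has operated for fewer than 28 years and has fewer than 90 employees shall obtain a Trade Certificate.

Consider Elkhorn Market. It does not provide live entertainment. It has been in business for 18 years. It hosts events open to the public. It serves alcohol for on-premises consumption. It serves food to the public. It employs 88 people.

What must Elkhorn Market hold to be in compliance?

Art. I. years in business 18 > 15 → Operating Certificate required.
Art. II. employees 88 ≤ 99; years in business 18 ≤ 22; hosts events open to the public → Annual Permit required.
Art. III. employees 88 > 6 → General Business License not required.
Art. IV. years in business 18 > 11; does not provide live entertainment; serves food to the public → General Business Certificate not required.
Art. V. employees 88 < 95; years in business 18 > 14 → Large Employer Registration not required.
Art. VI. years in business 18 > 17 → Regulatory Authorization not required.
Art. VII. years in business 18 ≥ 15; serves food to the public; hosts events open to the public → Established Business License required.
Art. VIII. years in business 18 ≥ 13; hosts events open to the public → Municipal Authorization required.
Art. IX. years in business 18 < 28; employees 88 < 90 → Trade Certificate required.

Annual Permit, Established Business License, Municipal Authorization, Operating Certificate, Trade Certificate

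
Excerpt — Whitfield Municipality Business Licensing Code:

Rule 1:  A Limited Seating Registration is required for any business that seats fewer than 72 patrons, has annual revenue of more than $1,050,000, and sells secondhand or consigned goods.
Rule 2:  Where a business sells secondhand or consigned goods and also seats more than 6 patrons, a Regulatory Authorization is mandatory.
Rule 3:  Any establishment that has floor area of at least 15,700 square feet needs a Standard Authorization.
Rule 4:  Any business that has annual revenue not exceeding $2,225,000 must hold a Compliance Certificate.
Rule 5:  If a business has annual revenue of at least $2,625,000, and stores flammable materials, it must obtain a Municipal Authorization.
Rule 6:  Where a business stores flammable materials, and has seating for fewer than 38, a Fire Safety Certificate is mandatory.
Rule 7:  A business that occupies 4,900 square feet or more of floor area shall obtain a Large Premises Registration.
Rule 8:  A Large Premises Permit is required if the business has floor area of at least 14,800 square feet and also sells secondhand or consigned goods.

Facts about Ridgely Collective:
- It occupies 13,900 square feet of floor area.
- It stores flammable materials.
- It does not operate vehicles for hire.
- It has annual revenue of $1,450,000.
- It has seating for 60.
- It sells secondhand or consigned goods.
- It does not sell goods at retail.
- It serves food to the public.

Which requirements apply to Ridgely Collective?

Rule 1: seating 60 < 72; revenue $1,450,000 > $1,050,000; sells secondhand or consigned goods → Limited Seating Registration required.
Rule 2: sells secondhand or consigned goods; seating 60 > 6 → Regulatory Authorization required.
Rule 3: floor area 13,900 square feet < 15,700 square feet → Standard Authorization not required.
Rule 4: revenue $1,450,000 ≤ $2,225,000 → Compliance Certificate required.
Rule 5: revenue $1,450,000 < $2,625,000; stores flammable materials → Municipal Authorization not required.
Rule 6: stores flammable materials; seating 60 ≥ 38 → Fire Safety Certificate not required.
Rule 7: floor area 13,900 square feet ≥ 4,900 square feet → Large Premises Registration required.
Rule 8: floor area 13,900 square feet < 14,800 square feet; sells secondhand or consigned goods → Large Premises Permit not required.

Compliance Certificate, Large Premises Registration, Limited Seating Registration, Regulatory Authorization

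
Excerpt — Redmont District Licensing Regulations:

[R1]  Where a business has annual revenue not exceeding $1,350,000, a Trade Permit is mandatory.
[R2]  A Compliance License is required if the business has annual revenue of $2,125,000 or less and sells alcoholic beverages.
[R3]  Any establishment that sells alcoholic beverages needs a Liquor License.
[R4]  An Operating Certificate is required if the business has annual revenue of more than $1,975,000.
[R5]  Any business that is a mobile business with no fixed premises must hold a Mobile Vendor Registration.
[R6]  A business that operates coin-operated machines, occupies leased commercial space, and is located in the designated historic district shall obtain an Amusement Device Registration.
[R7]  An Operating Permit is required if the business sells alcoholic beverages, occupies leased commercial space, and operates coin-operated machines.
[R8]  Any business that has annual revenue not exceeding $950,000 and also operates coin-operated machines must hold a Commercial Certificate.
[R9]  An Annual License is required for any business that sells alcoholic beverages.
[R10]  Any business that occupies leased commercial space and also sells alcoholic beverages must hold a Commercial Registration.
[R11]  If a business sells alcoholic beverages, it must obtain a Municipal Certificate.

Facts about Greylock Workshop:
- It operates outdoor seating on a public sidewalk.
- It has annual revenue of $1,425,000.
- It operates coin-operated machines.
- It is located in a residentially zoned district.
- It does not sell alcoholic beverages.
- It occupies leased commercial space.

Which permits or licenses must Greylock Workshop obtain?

None

[R1] revenue $1,425,000 > $1,350,000 → Trade Permit not required.
[R2] revenue $1,425,000 ≤ $2,125,000; does not sell alcoholic beverages → Compliance License not required.
[R3] does not sell alcoholic beverages → Liquor License not required.
[R4] revenue $1,425,000 ≤ $1,975,000 → Operating Certificate not required.
[R5] occupies leased commercial space (not: is a mobile business with no fixed premises) → Mobile Vendor Registration not required.
[R6] operates coin-operated machines; occupies leased commercial space; is located in a residentially zoned district (not: is located in the designated historic district) → Amusement Device Registration not required.
[R7] does not sell alcoholic beverages; occupies leased commercial space; operates coin-operated machines → Operating Permit not required.
[R8] revenue $1,425,000 > $950,000; operates coin-operated machines → Commercial Certificate not required.
[R9] does not sell alcoholic beverages → Annual License not required.
[R10] occupies leased commercial space; does not sell alcoholic beverages → Commercial Registration not required.
[R11] does not sell alcoholic beverages → Municipal Certificate not required.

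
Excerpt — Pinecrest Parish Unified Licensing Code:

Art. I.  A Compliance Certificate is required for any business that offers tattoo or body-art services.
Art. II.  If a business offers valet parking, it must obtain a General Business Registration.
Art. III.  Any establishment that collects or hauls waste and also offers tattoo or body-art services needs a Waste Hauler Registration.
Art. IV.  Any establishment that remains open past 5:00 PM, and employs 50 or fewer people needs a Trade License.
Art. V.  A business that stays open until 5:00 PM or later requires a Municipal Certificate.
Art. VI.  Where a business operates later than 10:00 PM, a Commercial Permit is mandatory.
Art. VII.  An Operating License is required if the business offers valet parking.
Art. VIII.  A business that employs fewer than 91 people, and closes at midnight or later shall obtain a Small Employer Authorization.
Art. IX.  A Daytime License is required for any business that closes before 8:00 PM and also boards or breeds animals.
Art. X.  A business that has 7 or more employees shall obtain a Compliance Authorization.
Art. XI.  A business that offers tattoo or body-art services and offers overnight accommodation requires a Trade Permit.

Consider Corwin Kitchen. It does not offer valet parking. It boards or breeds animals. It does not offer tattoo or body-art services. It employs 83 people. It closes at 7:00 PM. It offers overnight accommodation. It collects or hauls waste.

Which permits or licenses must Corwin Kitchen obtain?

Compliance Authorization, Daytime License, Municipal Certificate

Art. I. does not offer tattoo or body-art services → Compliance Certificate not required.
Art. II. does not offer valet parking → General Business Registration not required.
Art. III. collects or hauls waste; does not offer tattoo or body-art services → Waste Hauler Registration not required.
Art. IV. closes 7:00 PM, after 5:00 PM; employees 83 > 50 → Trade License not required.
Art. V. closes 7:00 PM, after 5:00 PM → Municipal Certificate required.
Art. VI. closes 7:00 PM, at/before 10:00 PM → Commercial Permit not required.
Art. VII. does not offer valet parking → Operating License not required.
Art. VIII. employees 83 < 91; closes 7:00 PM, at/before midnight → Small Employer Authorization not required.
Art. IX. closes 7:00 PM, at/before 8:00 PM; boards or breeds animals → Daytime License required.
Art. X. employees 83 ≥ 7 → Compliance Authorization required.
Art. XI. does not offer tattoo or body-art services; offers overnight accommodation → Trade Permit not required.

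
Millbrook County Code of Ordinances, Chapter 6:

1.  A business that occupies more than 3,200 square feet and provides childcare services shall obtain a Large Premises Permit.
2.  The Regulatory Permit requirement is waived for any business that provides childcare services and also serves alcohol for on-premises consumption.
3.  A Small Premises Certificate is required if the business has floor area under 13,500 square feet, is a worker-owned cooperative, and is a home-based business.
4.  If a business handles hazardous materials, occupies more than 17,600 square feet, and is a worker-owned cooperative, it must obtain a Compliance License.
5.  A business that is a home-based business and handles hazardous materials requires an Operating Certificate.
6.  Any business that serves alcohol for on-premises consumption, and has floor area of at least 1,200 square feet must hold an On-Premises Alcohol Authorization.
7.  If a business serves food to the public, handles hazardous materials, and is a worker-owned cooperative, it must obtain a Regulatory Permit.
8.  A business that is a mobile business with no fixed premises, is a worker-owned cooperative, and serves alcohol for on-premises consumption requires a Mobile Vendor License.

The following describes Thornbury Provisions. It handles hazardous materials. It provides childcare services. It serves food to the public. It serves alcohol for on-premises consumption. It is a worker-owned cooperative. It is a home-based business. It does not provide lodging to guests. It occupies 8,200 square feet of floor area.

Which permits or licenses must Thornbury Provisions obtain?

Large Premises Permit, On-Premises Alcohol Authorization, Operating Certificate, Small Premises Certificate

1. floor area 8,200 square feet > 3,200 square feet; provides childcare services → Large Premises Permit required.
2. provides childcare services; serves alcohol for on-premises consumption → exempt from Regulatory Permit.
3. floor area 8,200 square feet < 13,500 square feet; is a worker-owned cooperative; is a home-based business → Small Premises Certificate required.
4. handles hazardous materials; floor area 8,200 square feet ≤ 17,600 square feet; is a worker-owned cooperative → Compliance License not required.
5. is a home-based business; handles hazardous materials → Operating Certificate required.
6. serves alcohol for on-premises consumption; floor area 8,200 square feet ≥ 1,200 square feet → On-Premises Alcohol Authorization required.
7. serves food to the public; handles hazardous materials; is a worker-owned cooperative → Regulatory Permit required.
8. is a home-based business (not: is a mobile business with no fixed premises); is a worker-owned cooperative; serves alcohol for on-premises consumption → Mobile Vendor License not required.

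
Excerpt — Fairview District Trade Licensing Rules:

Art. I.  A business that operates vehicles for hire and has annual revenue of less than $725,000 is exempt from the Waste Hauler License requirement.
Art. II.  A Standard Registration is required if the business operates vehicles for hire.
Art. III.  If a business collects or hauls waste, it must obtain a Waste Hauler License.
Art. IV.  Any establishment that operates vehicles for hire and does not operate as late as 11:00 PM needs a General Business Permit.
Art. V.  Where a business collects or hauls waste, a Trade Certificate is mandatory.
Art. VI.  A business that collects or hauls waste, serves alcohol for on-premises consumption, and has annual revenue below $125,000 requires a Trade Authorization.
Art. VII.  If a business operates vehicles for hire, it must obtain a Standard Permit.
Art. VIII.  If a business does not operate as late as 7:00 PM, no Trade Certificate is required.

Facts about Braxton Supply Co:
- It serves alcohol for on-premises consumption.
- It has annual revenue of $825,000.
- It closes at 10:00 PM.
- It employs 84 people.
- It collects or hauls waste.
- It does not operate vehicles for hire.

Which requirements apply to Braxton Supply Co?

Trade Certificate, Waste Hauler License

Art. I. does not operate vehicles for hire; revenue $825,000 ≥ $725,000 → Waste Hauler License exemption does not apply.
Art. II. does not operate vehicles for hire → Standard Registration not required.
Art. III. collects or hauls waste → Waste Hauler License required.
Art. IV. does not operate vehicles for hire; closes 10:00 PM, at/before 11:00 PM → General Business Permit not required.
Art. V. collects or hauls waste → Trade Certificate required.
Art. VI. collects or hauls waste; serves alcohol for on-premises consumption; revenue $825,000 ≥ $125,000 → Trade Authorization not required.
Art. VII. does not operate vehicles for hire → Standard Permit not required.
Art. VIII. closes 10:00 PM, after 7:00 PM → Trade Certificate exemption does not apply.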